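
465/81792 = 155/27264 ≈ 0.00569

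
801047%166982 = 133119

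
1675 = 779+896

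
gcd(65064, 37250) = 2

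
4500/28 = 1125/7 ≈ 160.71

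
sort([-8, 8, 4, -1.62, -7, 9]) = [-8, -7, -1.62, 4, 8, 9]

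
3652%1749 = 154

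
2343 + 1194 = 3537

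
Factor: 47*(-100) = -1*2^2*5^2*47^1 = -4700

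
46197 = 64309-18112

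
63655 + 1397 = 65052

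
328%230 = 98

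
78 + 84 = 162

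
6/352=3/176 ≈ 0.0170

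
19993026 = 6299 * 3174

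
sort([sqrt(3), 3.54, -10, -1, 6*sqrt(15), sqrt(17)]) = [-10, -1, sqrt(3), 3.54, sqrt(17), 6*sqrt(15)]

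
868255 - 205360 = 662895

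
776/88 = 8 + 9/11 ≈ 8.82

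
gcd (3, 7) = 1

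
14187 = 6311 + 7876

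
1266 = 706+560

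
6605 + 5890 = 12495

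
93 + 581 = 674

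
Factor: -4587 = -1 * 3^1 * 11^1 * 139^1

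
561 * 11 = 6171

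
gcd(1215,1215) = 1215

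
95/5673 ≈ 0.0167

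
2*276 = 552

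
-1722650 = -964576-758074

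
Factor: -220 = -1 * 2^2 * 5^1 * 11^1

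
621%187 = 60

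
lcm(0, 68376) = 0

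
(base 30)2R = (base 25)3C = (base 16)57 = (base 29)30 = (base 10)87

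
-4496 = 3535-8031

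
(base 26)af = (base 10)275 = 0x113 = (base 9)335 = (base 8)423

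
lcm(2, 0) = 0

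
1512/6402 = 252/1067 ≈ 0.236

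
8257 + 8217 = 16474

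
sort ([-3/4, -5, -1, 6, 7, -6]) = [-6, -5, -1, -3/4, 6, 7]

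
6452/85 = 75 + 77/85 ≈ 75.91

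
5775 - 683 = 5092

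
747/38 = 19 + 25/38 ≈ 19.66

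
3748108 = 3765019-16911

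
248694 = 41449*6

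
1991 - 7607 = -5616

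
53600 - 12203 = 41397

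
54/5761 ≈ 0.00937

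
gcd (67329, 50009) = 1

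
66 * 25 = 1650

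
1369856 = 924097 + 445759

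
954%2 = 0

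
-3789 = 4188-7977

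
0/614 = 0 = 0.00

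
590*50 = 29500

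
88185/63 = 29395/21 ≈ 1399.76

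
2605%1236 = 133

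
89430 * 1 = 89430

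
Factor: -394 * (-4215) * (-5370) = -1 * 2^2 * 3^2 * 5^2 * 179^1 * 197^1 * 281^1 = -8918012700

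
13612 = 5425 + 8187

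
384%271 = 113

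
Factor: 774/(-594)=-1 * 3^(-1) * 11^(-1) * 43^1=-43/33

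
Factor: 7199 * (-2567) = -1 * 17^1 * 23^1 * 151^1 * 313^1 = -18479833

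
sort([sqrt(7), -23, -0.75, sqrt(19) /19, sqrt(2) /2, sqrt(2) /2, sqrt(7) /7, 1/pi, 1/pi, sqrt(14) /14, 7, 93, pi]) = [-23, -0.75, sqrt(19) /19, sqrt(14) /14, 1/pi, 1/pi, sqrt(7) /7, sqrt(2) /2, sqrt(2) /2, sqrt(7), pi, 7, 93]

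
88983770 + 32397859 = 121381629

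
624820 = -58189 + 683009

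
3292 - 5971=-2679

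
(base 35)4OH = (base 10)5757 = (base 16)167D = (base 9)7806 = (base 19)FI0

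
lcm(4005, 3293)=148185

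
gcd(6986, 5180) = 14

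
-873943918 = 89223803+-963167721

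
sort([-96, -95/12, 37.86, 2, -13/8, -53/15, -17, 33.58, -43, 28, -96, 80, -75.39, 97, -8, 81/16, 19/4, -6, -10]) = [-96, -96, -75.39, -43, -17, -10, -8, -95/12, -6, -53/15, -13/8, 2, 19/4, 81/16, 28, 33.58, 37.86, 80, 97]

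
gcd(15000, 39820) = 20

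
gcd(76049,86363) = 1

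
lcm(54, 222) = 1998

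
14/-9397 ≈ -0.00149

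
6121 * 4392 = 26883432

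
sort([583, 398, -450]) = [-450, 398, 583]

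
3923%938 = 171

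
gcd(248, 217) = 31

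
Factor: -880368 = -1*2^4*3^1*18341^1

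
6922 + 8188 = 15110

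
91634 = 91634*1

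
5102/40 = 127 + 11/20 = 127.55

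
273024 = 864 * 316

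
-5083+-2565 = -7648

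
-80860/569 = -142 - 62/569 ≈ -142.11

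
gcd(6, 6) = 6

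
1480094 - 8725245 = -7245151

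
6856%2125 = 481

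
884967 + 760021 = 1644988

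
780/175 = 4 + 16/35 ≈ 4.46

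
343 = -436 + 779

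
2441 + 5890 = 8331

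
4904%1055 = 684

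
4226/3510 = 1 + 358/1755 ≈ 1.20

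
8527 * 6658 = 56772766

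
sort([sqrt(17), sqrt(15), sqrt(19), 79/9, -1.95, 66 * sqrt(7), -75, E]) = [-75, -1.95, E, sqrt(15), sqrt(17), sqrt(19), 79/9, 66 * sqrt(7)]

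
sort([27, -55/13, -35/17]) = [-55/13, -35/17, 27]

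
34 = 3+31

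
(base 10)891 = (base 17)317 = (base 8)1573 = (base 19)28h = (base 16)37b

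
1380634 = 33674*41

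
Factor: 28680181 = 28680181^1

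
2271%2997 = 2271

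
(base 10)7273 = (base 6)53401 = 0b1110001101001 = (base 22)f0d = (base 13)3406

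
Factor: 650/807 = 2^1 * 3^(-1) * 5^2 * 13^1 * 269^(-1) 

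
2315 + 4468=6783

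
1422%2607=1422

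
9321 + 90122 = 99443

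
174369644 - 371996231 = -197626587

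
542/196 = 271/98 ≈ 2.77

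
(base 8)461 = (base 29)af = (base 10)305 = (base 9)368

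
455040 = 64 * 7110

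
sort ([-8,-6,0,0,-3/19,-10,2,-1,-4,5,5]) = [-10,-8,-6,-4,-1,-3/19,0,0,2,5,5]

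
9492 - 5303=4189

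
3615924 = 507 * 7132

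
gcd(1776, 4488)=24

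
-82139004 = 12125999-94265003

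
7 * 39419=275933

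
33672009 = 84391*399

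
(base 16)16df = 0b1011011011111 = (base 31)62r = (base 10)5855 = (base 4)1123133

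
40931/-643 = -63 - 422/643 ≈ -63.66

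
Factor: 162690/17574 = 5^1*11^1*17^1*101^(-1) = 935/101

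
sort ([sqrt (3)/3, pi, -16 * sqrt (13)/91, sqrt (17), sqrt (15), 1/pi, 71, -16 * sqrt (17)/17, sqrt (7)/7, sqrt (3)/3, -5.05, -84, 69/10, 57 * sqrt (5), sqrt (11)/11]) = [-84, -5.05, -16 * sqrt (17)/17, -16 * sqrt (13)/91, sqrt (11)/11, 1/pi, sqrt (7)/7, sqrt (3)/3, sqrt (3)/3, pi, sqrt (15), sqrt (17), 69/10, 71, 57 * sqrt (5)]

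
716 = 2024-1308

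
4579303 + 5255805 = 9835108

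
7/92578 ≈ 0.0000756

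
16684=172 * 97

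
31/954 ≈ 0.0325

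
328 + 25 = 353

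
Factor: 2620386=2^1 * 3^2 * 145577^1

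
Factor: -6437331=-1*3^2*715259^1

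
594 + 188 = 782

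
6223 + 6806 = 13029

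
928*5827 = 5407456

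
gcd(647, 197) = 1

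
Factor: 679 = 7^1*97^1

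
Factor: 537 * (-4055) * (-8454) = 2^1 * 3^2 * 5^1 * 179^1 * 811^1 * 1409^1 = 18408880890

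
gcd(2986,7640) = 2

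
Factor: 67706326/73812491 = 2^1 * 1543^(-1) * 47837^(-1) * 33853163^1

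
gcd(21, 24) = 3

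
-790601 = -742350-48251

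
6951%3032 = 887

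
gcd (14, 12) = 2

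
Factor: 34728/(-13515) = -1*2^3*5^(-1)*17^(-1)*53^(-1)*1447^1 = -11576/4505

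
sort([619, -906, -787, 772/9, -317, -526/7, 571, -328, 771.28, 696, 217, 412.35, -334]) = [-906, -787, -334, -328, -317, -526/7, 772/9, 217, 412.35, 571, 619, 696, 771.28]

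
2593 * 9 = 23337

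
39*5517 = 215163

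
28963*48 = 1390224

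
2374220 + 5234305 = 7608525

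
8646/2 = 4323 = 4323.00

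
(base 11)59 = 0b1000000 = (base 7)121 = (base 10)64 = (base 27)2a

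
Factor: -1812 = -1 * 2^2 * 3^1 * 151^1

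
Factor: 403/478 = 2^(-1) * 13^1 * 31^1 * 239^(-1)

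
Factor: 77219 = 37^1*2087^1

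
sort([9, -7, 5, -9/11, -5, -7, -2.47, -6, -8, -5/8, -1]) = [-8, -7, -7, -6, -5, -2.47, -1, -9/11, -5/8, 5, 9]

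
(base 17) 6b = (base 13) 89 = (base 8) 161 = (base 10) 113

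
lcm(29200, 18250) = 146000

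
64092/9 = 21364/3 ≈ 7121.33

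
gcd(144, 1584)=144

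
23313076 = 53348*437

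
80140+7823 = 87963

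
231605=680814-449209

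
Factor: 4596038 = 2^1*2298019^1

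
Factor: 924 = 2^2 * 3^1 * 7^1 * 11^1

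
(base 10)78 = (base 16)4e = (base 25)33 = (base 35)28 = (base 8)116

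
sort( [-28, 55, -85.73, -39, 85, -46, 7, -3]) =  [-85.73, -46, -39, -28, -3, 7, 55, 85]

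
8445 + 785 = 9230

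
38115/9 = 4235 = 4235.00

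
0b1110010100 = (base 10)916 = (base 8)1624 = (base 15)411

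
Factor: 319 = 11^1 * 29^1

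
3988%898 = 396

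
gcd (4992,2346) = 6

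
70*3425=239750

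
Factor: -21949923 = -1*3^1*7316641^1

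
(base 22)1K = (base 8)52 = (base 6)110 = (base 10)42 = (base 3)1120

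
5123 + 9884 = 15007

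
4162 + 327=4489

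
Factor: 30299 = 41^1*739^1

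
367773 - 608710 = -240937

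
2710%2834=2710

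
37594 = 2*18797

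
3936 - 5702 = -1766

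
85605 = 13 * 6585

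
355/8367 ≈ 0.0424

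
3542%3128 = 414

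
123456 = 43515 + 79941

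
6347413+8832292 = 15179705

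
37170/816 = 45 + 75/136 ≈ 45.55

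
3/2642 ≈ 0.00114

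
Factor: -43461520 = -1*2^4*5^1*17^1*31957^1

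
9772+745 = 10517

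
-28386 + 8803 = -19583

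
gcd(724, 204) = 4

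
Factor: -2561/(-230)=2^(-1)*5^(-1)*13^1*23^(-1)*197^1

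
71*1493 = 106003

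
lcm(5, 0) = 0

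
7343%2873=1597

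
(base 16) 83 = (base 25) 56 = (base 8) 203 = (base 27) 4n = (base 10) 131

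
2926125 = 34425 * 85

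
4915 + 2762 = 7677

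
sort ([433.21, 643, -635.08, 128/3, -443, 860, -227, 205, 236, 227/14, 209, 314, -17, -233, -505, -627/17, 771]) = [-635.08, -505, -443, -233, -227, -627/17, -17, 227/14, 128/3, 205, 209, 236, 314, 433.21, 643, 771, 860]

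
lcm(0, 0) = 0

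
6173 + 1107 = 7280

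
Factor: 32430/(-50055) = -1 * 2^1 * 23^1 * 71^(-1) = -46/71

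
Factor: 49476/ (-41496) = -1 * 2^ (-1) * 13^ (-1) * 31^1 = -31/26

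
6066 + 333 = 6399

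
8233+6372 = 14605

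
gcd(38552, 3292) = 4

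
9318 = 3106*3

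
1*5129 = 5129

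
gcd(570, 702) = 6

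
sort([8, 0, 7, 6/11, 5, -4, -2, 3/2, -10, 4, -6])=[-10, -6, -4, -2, 0, 6/11, 3/2, 4, 5, 7, 8]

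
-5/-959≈0.00521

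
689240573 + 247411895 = 936652468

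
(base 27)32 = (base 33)2h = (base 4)1103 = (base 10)83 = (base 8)123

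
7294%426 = 52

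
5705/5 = 1141 = 1141.00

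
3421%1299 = 823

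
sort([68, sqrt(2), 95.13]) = [sqrt(2), 68, 95.13]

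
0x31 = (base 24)21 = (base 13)3a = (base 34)1f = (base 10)49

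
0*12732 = 0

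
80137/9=8904 + 1/9 ≈ 8904.11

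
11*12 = 132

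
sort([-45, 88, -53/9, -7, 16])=[-45, -7, -53/9, 16, 88]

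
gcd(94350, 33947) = 1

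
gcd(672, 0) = 672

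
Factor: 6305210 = 2^1*5^1*630521^1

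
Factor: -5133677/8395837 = -1*17^1*67^(-1)*311^1*971^1*125311^(-1)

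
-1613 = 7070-8683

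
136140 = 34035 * 4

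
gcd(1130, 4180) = 10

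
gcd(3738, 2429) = 7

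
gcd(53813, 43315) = 1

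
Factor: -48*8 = -1*2^7*3^1 = -384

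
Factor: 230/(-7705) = -1*2^1*67^(-1) = -2/67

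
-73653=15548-89201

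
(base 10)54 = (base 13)42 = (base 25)24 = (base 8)66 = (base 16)36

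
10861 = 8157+2704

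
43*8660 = 372380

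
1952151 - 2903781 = -951630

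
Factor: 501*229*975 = 3^2*5^2*13^1*167^1*229^1 = 111860775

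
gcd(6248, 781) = 781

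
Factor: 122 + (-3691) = -1*43^1*83^1 = -3569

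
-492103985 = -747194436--255090451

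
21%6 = 3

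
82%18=10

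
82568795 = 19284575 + 63284220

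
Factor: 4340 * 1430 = 2^3 * 5^2 * 7^1 * 11^1 * 13^1 * 31^1 = 6206200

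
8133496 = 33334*244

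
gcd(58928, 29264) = 16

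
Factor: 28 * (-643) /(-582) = 2^1 * 3^(-1) * 7^1 * 97^(-1) * 643^1 = 9002/291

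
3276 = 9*364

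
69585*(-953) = -66314505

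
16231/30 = 541 + 1/30 ≈ 541.03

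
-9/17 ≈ -0.529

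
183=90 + 93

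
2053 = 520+1533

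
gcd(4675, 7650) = 425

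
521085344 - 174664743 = 346420601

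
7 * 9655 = 67585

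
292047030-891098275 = -599051245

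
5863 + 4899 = 10762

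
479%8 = 7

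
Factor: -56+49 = -1*7^1 = -7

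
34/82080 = 17/41040≈0.000414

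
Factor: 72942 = 2^1*3^1*12157^1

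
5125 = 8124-2999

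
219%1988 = 219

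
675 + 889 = 1564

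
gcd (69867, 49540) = 1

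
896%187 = 148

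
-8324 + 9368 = 1044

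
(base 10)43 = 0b101011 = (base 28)1f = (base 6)111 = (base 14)31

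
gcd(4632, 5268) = 12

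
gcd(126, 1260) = 126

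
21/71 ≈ 0.296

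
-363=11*(-33)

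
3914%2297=1617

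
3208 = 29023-25815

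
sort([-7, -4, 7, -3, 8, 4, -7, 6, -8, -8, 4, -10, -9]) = [-10, -9, -8, -8, -7, -7, -4, -3, 4, 4, 6, 7, 8]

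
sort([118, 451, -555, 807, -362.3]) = [-555, -362.3, 118, 451, 807]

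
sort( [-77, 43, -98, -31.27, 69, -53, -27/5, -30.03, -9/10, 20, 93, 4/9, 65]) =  [-98, -77, -53, -31.27, -30.03, -27/5, -9/10, 4/9, 20, 43, 65, 69, 93]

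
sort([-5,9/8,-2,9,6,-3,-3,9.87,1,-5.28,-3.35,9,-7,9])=[-7,-5.28,-5,-3.35,-3,-3,-2,1,9/8,6,9,9,9,9.87]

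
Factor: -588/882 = -1 * 2^1 * 3^(-1) = -2/3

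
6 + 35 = 41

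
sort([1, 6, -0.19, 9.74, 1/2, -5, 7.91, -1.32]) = [-5, -1.32, -0.19, 1/2, 1, 6, 7.91, 9.74]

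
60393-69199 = -8806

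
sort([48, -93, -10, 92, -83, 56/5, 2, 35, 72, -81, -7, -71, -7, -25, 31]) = [-93, -83, -81, -71, -25, -10, -7, -7, 2, 56/5, 31, 35, 48, 72, 92]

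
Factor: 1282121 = 1282121^1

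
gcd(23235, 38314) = 1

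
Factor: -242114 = -1 * 2^1 * 17^1 * 7121^1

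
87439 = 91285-3846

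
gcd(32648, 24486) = 8162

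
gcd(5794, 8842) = 2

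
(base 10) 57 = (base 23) 2b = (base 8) 71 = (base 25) 27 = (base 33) 1o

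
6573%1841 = 1050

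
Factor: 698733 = 3^3*7^1*3697^1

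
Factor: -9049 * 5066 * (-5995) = 2^1 * 5^1 * 11^1 * 17^1 * 109^1 * 149^1 * 9049^1 = 274824192830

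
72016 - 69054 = 2962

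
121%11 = 0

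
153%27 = 18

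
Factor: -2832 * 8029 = -1 * 2^4 * 3^1 * 7^1 * 31^1 * 37^1 * 59^1 = -22738128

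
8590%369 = 103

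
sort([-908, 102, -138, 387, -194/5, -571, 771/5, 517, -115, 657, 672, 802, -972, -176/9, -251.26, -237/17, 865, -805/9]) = [-972, -908, -571, -251.26, -138, -115, -805/9, -194/5, -176/9, -237/17, 102, 771/5, 387, 517, 657, 672, 802, 865]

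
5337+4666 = 10003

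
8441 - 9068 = -627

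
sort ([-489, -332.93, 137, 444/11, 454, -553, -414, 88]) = [-553, -489, -414, -332.93, 444/11, 88, 137, 454]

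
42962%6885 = 1652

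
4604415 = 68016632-63412217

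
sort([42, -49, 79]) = [-49, 42, 79]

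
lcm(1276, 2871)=11484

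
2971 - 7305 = -4334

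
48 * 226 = 10848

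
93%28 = 9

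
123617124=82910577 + 40706547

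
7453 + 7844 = 15297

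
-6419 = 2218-8637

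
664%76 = 56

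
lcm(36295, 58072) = 290360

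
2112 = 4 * 528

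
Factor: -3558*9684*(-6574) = 2^4*3^3*19^1*173^1*269^1*593^1 = 226511587728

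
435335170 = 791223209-355888039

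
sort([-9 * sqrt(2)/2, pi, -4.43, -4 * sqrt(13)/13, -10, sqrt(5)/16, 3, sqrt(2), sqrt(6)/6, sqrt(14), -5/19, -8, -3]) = [-10, -8, -9 * sqrt(2)/2, -4.43, -3, -4 * sqrt(13)/13, -5/19, sqrt(5)/16, sqrt(6)/6, sqrt(2), 3, pi, sqrt(14)]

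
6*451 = 2706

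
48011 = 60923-12912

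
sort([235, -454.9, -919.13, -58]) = [-919.13, -454.9, -58, 235]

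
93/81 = 31/27 ≈ 1.15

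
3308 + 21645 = 24953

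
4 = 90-86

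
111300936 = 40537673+70763263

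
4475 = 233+4242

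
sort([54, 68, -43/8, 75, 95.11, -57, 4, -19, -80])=[-80, -57, -19, -43/8, 4, 54, 68, 75, 95.11]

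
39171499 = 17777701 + 21393798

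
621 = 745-124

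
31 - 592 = -561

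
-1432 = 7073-8505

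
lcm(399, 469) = 26733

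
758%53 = 16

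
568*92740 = 52676320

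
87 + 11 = 98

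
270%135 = 0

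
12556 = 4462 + 8094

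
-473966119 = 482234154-956200273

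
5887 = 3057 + 2830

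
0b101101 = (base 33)1c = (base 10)45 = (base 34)1b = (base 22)21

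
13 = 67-54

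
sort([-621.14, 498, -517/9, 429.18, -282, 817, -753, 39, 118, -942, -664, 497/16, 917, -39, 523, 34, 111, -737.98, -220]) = [-942, -753, -737.98, -664, -621.14, -282, -220, -517/9, -39, 497/16, 34, 39, 111, 118, 429.18, 498, 523, 817, 917]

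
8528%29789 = 8528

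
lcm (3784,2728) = 117304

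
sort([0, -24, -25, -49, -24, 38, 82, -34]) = [-49, -34, -25, -24, -24, 0, 38, 82]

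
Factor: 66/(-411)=-1 * 2^1 * 11^1 * 137^(-1)=-22/137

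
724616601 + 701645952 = 1426262553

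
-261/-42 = 87/14 ≈ 6.21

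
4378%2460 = 1918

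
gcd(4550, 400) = 50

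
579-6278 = -5699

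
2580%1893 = 687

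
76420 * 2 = 152840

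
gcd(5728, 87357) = 1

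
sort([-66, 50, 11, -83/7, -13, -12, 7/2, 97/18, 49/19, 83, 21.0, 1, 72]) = [-66, -13, -12, -83/7, 1, 49/19, 7/2, 97/18, 11, 21.0, 50, 72, 83]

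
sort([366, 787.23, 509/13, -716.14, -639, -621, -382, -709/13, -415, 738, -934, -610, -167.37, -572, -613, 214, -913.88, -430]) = [-934, -913.88, -716.14, -639, -621, -613, -610, -572, -430, -415, -382, -167.37, -709/13, 509/13, 214, 366, 738, 787.23]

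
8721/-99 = -88-1/11 ≈ -88.09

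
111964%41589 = 28786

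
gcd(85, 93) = 1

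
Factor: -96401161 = -1*96401161^1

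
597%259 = 79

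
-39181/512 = -76 - 269/512 ≈ -76.53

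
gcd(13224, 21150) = 6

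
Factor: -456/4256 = -1 * 2^(-2) * 3^1 * 7^(-1) = -3/28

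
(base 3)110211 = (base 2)101011010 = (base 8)532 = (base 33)ag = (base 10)346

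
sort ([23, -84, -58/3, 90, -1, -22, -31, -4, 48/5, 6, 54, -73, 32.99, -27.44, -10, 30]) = [-84, -73, -31, -27.44, -22, -58/3, -10, -4, -1, 6, 48/5, 23, 30, 32.99, 54, 90]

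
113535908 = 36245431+77290477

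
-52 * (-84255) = 4381260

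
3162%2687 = 475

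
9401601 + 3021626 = 12423227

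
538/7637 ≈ 0.0704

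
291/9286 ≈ 0.0313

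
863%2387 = 863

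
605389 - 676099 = -70710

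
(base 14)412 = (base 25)170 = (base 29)rh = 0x320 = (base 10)800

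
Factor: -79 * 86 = -1 * 2^1 * 43^1 * 79^1 = -6794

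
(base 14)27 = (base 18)1h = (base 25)1a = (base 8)43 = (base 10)35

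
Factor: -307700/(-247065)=2^2*3^(-1)*5^1*7^(-1)*13^(-1)*17^1=340/273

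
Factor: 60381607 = 11^1 * 13^1 * 422249^1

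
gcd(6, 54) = 6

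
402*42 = 16884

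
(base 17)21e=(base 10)609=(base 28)ll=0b1001100001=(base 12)429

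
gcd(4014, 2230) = 446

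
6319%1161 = 514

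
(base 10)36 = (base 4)210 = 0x24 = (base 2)100100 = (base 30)16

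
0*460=0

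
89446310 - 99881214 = -10434904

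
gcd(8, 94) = 2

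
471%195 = 81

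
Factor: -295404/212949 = -1*2^2*3^(-3)*11^(-1)*103^1 = -412/297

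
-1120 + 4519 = 3399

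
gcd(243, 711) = 9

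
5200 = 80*65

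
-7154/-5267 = 1 + 1887/5267 ≈ 1.36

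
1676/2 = 838 = 838.00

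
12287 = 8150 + 4137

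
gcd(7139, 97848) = 1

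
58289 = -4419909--4478198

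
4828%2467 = 2361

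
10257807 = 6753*1519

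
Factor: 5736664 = 2^3 * 29^1 * 79^1 * 313^1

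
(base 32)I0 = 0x240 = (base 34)GW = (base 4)21000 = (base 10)576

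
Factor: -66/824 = -1*2^(-2)*3^1*11^1*103^(-1) = -33/412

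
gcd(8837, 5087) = 1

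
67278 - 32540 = 34738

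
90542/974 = 92 + 467/487 ≈ 92.96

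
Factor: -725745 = -1 * 3^1 * 5^1 * 48383^1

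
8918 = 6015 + 2903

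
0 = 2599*0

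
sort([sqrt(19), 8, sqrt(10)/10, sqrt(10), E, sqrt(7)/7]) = [sqrt(10)/10, sqrt(7)/7, E, sqrt(10), sqrt(19), 8]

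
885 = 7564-6679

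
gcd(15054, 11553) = 3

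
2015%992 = 31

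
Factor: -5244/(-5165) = 2^2*3^1*5^(-1)*19^1*23^1*1033^(-1)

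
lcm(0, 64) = 0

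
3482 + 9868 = 13350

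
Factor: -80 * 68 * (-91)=2^6 * 5^1 * 7^1 * 13^1 * 17^1=495040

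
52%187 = 52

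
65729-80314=-14585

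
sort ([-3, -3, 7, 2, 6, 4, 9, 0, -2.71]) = [-3, -3, -2.71, 0, 2, 4, 6, 7, 9]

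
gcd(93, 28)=1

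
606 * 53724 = 32556744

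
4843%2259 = 325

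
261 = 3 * 87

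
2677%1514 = 1163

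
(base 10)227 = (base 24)9b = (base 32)73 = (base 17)d6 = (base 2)11100011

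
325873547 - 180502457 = 145371090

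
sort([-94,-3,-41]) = [-94,-41,-3]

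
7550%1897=1859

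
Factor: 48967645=5^1*163^1*60083^1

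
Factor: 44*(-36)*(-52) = 2^6*3^2*11^1*13^1 = 82368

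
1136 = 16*71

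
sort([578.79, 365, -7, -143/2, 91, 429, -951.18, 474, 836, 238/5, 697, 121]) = [-951.18, -143/2, -7, 238/5, 91, 121, 365, 429, 474, 578.79, 697, 836]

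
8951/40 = 223 + 31/40 ≈ 223.78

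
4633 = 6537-1904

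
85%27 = 4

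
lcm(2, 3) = 6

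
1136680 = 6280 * 181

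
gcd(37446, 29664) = 6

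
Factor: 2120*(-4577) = -1*2^3*5^1*23^1*53^1*199^1 = -9703240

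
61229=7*8747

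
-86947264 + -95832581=-182779845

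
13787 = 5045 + 8742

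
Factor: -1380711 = -1*3^1*19^1*24223^1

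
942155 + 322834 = 1264989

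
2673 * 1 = 2673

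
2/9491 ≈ 0.000211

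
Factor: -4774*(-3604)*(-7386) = -1*2^4*3^1*7^1*11^1*17^1*31^1*53^1*1231^1 = -127079793456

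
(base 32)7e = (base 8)356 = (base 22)ai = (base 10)238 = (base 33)77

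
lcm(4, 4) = 4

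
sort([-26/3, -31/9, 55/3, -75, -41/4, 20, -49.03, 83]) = [-75, -49.03, -41/4, -26/3, -31/9, 55/3, 20, 83]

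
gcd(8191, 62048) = 1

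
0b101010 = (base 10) 42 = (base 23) 1j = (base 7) 60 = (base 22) 1k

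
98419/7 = 14059 + 6/7 ≈ 14059.86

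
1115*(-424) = -472760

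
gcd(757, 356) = 1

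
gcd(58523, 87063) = 1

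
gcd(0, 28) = 28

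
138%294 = 138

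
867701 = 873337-5636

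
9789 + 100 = 9889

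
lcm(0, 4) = 0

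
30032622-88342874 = -58310252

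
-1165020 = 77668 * (-15)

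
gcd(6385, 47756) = 1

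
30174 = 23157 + 7017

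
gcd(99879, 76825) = 1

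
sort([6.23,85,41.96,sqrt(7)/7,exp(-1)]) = [exp(-1),sqrt(7)/7,6.23,41.96,85]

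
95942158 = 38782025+57160133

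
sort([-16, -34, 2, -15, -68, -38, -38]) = [-68, -38, -38, -34, -16, -15, 2]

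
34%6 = 4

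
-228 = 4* (-57)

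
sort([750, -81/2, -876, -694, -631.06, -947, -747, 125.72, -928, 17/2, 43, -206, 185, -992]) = [-992, -947, -928, -876, -747, -694, -631.06, -206, -81/2, 17/2, 43, 125.72, 185, 750]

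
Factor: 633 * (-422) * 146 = -1 * 2^2 * 3^1 * 73^1 * 211^2 = -39000396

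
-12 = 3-15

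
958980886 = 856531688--102449198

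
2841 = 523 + 2318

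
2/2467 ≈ 0.000811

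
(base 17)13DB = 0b1011101111100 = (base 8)13574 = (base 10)6012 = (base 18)10A0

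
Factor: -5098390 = -1*2^1*5^1*11^1*46349^1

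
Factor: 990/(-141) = -1*2^1*3^1*5^1*11^1*47^(-1) = -330/47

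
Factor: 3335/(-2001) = -1 * 3^(-1) * 5^1 = -5/3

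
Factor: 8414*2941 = 2^1*7^1*17^1*173^1*601^1 = 24745574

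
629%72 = 53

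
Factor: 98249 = 19^1 * 5171^1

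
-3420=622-4042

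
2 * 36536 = 73072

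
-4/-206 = 2/103≈0.0194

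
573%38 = 3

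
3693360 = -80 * (-46167)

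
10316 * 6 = 61896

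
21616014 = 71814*301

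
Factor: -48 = -1*2^4*3^1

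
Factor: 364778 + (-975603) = -1*5^2*53^1*461^1 = -610825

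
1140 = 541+599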